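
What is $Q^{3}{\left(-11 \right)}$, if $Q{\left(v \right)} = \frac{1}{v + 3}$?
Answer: $- \frac{1}{512} \approx -0.0019531$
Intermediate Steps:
$Q{\left(v \right)} = \frac{1}{3 + v}$
$Q^{3}{\left(-11 \right)} = \left(\frac{1}{3 - 11}\right)^{3} = \left(\frac{1}{-8}\right)^{3} = \left(- \frac{1}{8}\right)^{3} = - \frac{1}{512}$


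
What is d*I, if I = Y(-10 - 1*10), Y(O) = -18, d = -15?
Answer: 270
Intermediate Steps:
I = -18
d*I = -15*(-18) = 270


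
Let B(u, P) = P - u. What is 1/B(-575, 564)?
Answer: 1/1139 ≈ 0.00087796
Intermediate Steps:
1/B(-575, 564) = 1/(564 - 1*(-575)) = 1/(564 + 575) = 1/1139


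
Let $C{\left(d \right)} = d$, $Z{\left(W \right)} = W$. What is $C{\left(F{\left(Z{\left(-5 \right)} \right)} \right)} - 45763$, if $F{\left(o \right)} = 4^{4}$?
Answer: $-45507$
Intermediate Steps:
$F{\left(o \right)} = 256$
$C{\left(F{\left(Z{\left(-5 \right)} \right)} \right)} - 45763 = 256 - 45763 = -45507$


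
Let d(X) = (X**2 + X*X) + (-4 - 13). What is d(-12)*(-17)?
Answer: -4607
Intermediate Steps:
d(X) = -17 + 2*X**2 (d(X) = (X**2 + X**2) - 17 = 2*X**2 - 17 = -17 + 2*X**2)
d(-12)*(-17) = (-17 + 2*(-12)**2)*(-17) = (-17 + 2*144)*(-17) = (-17 + 288)*(-17) = 271*(-17) = -4607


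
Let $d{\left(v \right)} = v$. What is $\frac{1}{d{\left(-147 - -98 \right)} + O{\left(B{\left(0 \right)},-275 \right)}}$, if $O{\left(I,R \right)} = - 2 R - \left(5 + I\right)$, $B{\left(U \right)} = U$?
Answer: $\frac{1}{496} \approx 0.0020161$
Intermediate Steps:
$O{\left(I,R \right)} = -5 - I - 2 R$
$\frac{1}{d{\left(-147 - -98 \right)} + O{\left(B{\left(0 \right)},-275 \right)}} = \frac{1}{\left(-147 - -98\right) - -545} = \frac{1}{\left(-147 + 98\right) + \left(-5 + 0 + 550\right)} = \frac{1}{-49 + 545} = \frac{1}{496}$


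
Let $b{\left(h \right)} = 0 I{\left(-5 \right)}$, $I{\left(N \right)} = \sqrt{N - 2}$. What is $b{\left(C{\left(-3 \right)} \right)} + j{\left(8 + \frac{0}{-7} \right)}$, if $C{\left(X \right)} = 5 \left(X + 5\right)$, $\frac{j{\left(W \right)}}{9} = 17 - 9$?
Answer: $72$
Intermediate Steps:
$j{\left(W \right)} = 72$ ($j{\left(W \right)} = 9 \left(17 - 9\right) = 9 \cdot 8 = 72$)
$I{\left(N \right)} = \sqrt{-2 + N}$
$C{\left(X \right)} = 25 + 5 X$ ($C{\left(X \right)} = 5 \left(5 + X\right) = 25 + 5 X$)
$b{\left(h \right)} = 0$ ($b{\left(h \right)} = 0 \sqrt{-2 - 5} = 0 \sqrt{-7} = 0 i \sqrt{7} = 0$)
$b{\left(C{\left(-3 \right)} \right)} + j{\left(8 + \frac{0}{-7} \right)} = 0 + 72 = 72$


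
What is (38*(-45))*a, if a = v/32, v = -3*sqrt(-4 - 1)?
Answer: 2565*I*sqrt(5)/16 ≈ 358.47*I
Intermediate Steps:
v = -3*I*sqrt(5) ≈ -6.7082*I
a = -3*I*sqrt(5)/32 ≈ -0.20963*I
(38*(-45))*a = (38*(-45))*(-3*I*sqrt(5)/32) = -(-2565)*I*sqrt(5)/16 = 2565*I*sqrt(5)/16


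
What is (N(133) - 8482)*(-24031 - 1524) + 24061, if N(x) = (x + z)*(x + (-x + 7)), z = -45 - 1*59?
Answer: 211593906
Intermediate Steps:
z = -104 (z = -45 - 59 = -104)
N(x) = -728 + 7*x (N(x) = (x - 104)*(x + (-x + 7)) = (-104 + x)*(x + (7 - x)) = (-104 + x)*7 = -728 + 7*x)
(N(133) - 8482)*(-24031 - 1524) + 24061 = ((-728 + 7*133) - 8482)*(-24031 - 1524) + 24061 = ((-728 + 931) - 8482)*(-25555) + 24061 = (203 - 8482)*(-25555) + 24061 = -8279*(-25555) + 24061 = 211569845 + 24061 = 211593906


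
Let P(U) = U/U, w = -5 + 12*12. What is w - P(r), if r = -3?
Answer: 138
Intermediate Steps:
w = 139 (w = -5 + 144 = 139)
P(U) = 1
w - P(r) = 139 - 1*1 = 139 - 1 = 138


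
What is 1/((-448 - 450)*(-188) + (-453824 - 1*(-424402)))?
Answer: 1/139402 ≈ 7.1735e-6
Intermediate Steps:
1/((-448 - 450)*(-188) + (-453824 - 1*(-424402))) = 1/(-898*(-188) + (-453824 + 424402)) = 1/(168824 - 29422) = 1/139402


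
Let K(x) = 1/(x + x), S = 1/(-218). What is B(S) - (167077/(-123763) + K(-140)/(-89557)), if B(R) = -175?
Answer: -538918690513843/3103476037480 ≈ -173.65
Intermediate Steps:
S = -1/218 ≈ -0.0045872
K(x) = 1/(2*x)
B(S) - (167077/(-123763) + K(-140)/(-89557)) = -175 - (167077/(-123763) + ((1/2)/(-140))/(-89557)) = -175 - (167077*(-1/123763) + ((1/2)*(-1/140))*(-1/89557)) = -175 - (-167077/123763 - 1/280*(-1/89557)) = -175 - (-167077/123763 + 1/25075960) = -175 - 1*(-4189616045157/3103476037480) = -175 + 4189616045157/3103476037480 = -538918690513843/3103476037480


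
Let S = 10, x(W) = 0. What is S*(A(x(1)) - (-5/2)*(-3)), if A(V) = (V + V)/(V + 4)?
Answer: -75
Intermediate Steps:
A(V) = 2*V/(4 + V) (A(V) = (2*V)/(4 + V) = 2*V/(4 + V))
S*(A(x(1)) - (-5/2)*(-3)) = 10*(2*0/(4 + 0) - (-5/2)*(-3)) = 10*(2*0/4 - (-5*½)*(-3)) = 10*(2*0*(¼) - (-5)*(-3)/2) = 10*(0 - 1*15/2) = 10*(0 - 15/2) = 10*(-15/2) = -75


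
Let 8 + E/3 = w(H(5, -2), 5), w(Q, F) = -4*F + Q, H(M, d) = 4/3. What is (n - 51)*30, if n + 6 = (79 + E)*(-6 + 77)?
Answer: -3840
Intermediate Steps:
H(M, d) = 4/3 (H(M, d) = 4*(1/3) = 4/3)
w(Q, F) = Q - 4*F
E = -80 (E = -24 + 3*(4/3 - 4*5) = -24 + 3*(4/3 - 20) = -24 + 3*(-56/3) = -24 - 56 = -80)
n = -77 (n = -6 + (79 - 80)*(-6 + 77) = -6 - 1*71 = -6 - 71 = -77)
(n - 51)*30 = (-77 - 51)*30 = -128*30 = -3840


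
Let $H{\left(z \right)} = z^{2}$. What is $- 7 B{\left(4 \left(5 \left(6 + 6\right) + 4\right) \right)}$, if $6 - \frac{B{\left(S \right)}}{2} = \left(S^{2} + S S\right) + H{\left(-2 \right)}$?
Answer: $1834980$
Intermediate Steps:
$B{\left(S \right)} = 4 - 4 S^{2}$ ($B{\left(S \right)} = 12 - 2 \left(\left(S^{2} + S S\right) + \left(-2\right)^{2}\right) = 12 - 2 \left(\left(S^{2} + S^{2}\right) + 4\right) = 12 - 2 \left(2 S^{2} + 4\right) = 12 - 2 \left(4 + 2 S^{2}\right) = 12 - \left(8 + 4 S^{2}\right) = 4 - 4 S^{2}$)
$- 7 B{\left(4 \left(5 \left(6 + 6\right) + 4\right) \right)} = - 7 \left(4 - 4 \left(4 \left(5 \left(6 + 6\right) + 4\right)\right)^{2}\right) = - 7 \left(4 - 4 \left(4 \left(5 \cdot 12 + 4\right)\right)^{2}\right) = - 7 \left(4 - 4 \left(4 \left(60 + 4\right)\right)^{2}\right) = - 7 \left(4 - 4 \left(4 \cdot 64\right)^{2}\right) = - 7 \left(4 - 4 \cdot 256^{2}\right) = - 7 \left(4 - 262144\right) = \left(-7\right) \left(-262140\right) = 1834980$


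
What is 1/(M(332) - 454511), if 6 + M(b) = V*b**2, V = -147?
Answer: -1/16657445 ≈ -6.0033e-8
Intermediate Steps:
M(b) = -6 - 147*b**2
1/(M(332) - 454511) = 1/((-6 - 147*332**2) - 454511) = 1/((-6 - 147*110224) - 454511) = 1/((-6 - 16202928) - 454511) = 1/(-16202934 - 454511) = 1/(-16657445) = -1/16657445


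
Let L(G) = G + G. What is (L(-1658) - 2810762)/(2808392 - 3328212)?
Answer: 29937/5530 ≈ 5.4136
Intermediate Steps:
L(G) = 2*G
(L(-1658) - 2810762)/(2808392 - 3328212) = (2*(-1658) - 2810762)/(2808392 - 3328212) = (-3316 - 2810762)/(-519820) = -2814078*(-1/519820) = 29937/5530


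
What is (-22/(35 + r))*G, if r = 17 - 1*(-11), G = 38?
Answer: -836/63 ≈ -13.270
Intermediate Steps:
r = 28 (r = 17 + 11 = 28)
(-22/(35 + r))*G = (-22/(35 + 28))*38 = (-22/63)*38 = ((1/63)*(-22))*38 = -22/63*38 = -836/63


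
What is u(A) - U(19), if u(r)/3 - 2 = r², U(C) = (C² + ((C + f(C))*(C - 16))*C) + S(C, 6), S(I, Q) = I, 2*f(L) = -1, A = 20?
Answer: -457/2 ≈ -228.50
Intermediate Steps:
f(L) = -½ (f(L) = (½)*(-1) = -½)
U(C) = C + C² + C*(-16 + C)*(-½ + C) (U(C) = (C² + ((C - ½)*(C - 16))*C) + C = (C² + ((-½ + C)*(-16 + C))*C) + C = (C² + ((-16 + C)*(-½ + C))*C) + C = (C² + C*(-16 + C)*(-½ + C)) + C = C + C² + C*(-16 + C)*(-½ + C))
u(r) = 6 + 3*r²
u(A) - U(19) = (6 + 3*20²) - 19*(18 - 31*19 + 2*19²)/2 = (6 + 3*400) - 19*(18 - 589 + 2*361)/2 = (6 + 1200) - 19*(18 - 589 + 722)/2 = 1206 - 19*151/2 = 1206 - 1*2869/2 = 1206 - 2869/2 = -457/2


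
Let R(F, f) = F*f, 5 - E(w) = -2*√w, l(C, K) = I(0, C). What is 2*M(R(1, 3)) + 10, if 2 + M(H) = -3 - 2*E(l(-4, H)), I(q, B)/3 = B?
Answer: -20 - 16*I*√3 ≈ -20.0 - 27.713*I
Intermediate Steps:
I(q, B) = 3*B
l(C, K) = 3*C
E(w) = 5 + 2*√w (E(w) = 5 - (-2)*√w = 5 + 2*√w)
M(H) = -15 - 8*I*√3 (M(H) = -2 + (-3 - 2*(5 + 2*√(3*(-4)))) = -2 + (-3 - 2*(5 + 2*√(-12))) = -2 + (-3 - 2*(5 + 2*(2*I*√3))) = -2 + (-3 - 2*(5 + 4*I*√3)) = -2 + (-3 + (-10 - 8*I*√3)) = -2 + (-13 - 8*I*√3) = -15 - 8*I*√3)
2*M(R(1, 3)) + 10 = 2*(-15 - 8*I*√3) + 10 = (-30 - 16*I*√3) + 10 = -20 - 16*I*√3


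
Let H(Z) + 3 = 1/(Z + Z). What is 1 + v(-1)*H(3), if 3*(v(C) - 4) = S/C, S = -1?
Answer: -203/18 ≈ -11.278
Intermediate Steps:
v(C) = 4 - 1/(3*C) (v(C) = 4 + (-1/C)/3 = 4 - 1/(3*C))
H(Z) = -3 + 1/(2*Z) (H(Z) = -3 + 1/(Z + Z) = -3 + 1/(2*Z))
1 + v(-1)*H(3) = 1 + (4 - ⅓/(-1))*(-3 + (½)/3) = 1 + (4 - ⅓*(-1))*(-3 + (½)*(⅓)) = 1 + (4 + ⅓)*(-3 + ⅙) = 1 + (13/3)*(-17/6) = 1 - 221/18 = -203/18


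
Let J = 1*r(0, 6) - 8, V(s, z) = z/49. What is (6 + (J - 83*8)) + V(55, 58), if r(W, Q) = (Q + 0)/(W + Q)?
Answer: -32527/49 ≈ -663.82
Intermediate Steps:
V(s, z) = z/49 (V(s, z) = z*(1/49) = z/49)
r(W, Q) = Q/(Q + W)
J = -7 (J = 1*(6/(6 + 0)) - 8 = 1*(6/6) - 8 = 1*(6*(1/6)) - 8 = 1*1 - 8 = 1 - 8 = -7)
(6 + (J - 83*8)) + V(55, 58) = (6 + (-7 - 83*8)) + (1/49)*58 = (6 + (-7 - 664)) + 58/49 = (6 - 671) + 58/49 = -665 + 58/49 = -32527/49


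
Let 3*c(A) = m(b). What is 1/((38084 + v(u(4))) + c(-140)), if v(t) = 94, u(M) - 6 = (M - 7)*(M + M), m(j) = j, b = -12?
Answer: 1/38174 ≈ 2.6196e-5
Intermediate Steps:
u(M) = 6 + 2*M*(-7 + M) (u(M) = 6 + (M - 7)*(M + M) = 6 + (-7 + M)*(2*M) = 6 + 2*M*(-7 + M))
c(A) = -4 (c(A) = (⅓)*(-12) = -4)
1/((38084 + v(u(4))) + c(-140)) = 1/((38084 + 94) - 4) = 1/(38178 - 4) = 1/38174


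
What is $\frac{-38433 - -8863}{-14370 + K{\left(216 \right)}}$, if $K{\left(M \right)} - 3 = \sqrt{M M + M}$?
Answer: $\frac{141610730}{68787939} + \frac{59140 \sqrt{1302}}{68787939} \approx 2.0897$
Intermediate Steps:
$K{\left(M \right)} = 3 + \sqrt{M + M^{2}}$ ($K{\left(M \right)} = 3 + \sqrt{M M + M} = 3 + \sqrt{M^{2} + M} = 3 + \sqrt{M + M^{2}}$)
$\frac{-38433 - -8863}{-14370 + K{\left(216 \right)}} = \frac{-38433 - -8863}{-14370 + \left(3 + \sqrt{216 \left(1 + 216\right)}\right)} = \frac{-38433 + \left(-3621 + 12484\right)}{-14370 + \left(3 + \sqrt{216 \cdot 217}\right)} = \frac{-38433 + 8863}{-14370 + \left(3 + \sqrt{46872}\right)} = - \frac{29570}{-14370 + \left(3 + 6 \sqrt{1302}\right)} = - \frac{29570}{-14367 + 6 \sqrt{1302}}$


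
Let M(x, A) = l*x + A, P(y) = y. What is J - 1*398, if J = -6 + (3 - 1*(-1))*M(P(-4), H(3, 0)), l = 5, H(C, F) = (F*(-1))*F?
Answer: -484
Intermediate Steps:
H(C, F) = -F² (H(C, F) = (-F)*F = -F²)
M(x, A) = A + 5*x (M(x, A) = 5*x + A = A + 5*x)
J = -86 (J = -6 + (3 - 1*(-1))*(-1*0² + 5*(-4)) = -6 + (3 + 1)*(-1*0 - 20) = -6 + 4*(0 - 20) = -6 + 4*(-20) = -6 - 80 = -86)
J - 1*398 = -86 - 1*398 = -86 - 398 = -484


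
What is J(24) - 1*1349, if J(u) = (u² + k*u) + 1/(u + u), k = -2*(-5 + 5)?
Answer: -37103/48 ≈ -772.98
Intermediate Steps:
k = 0 (k = -2*0 = 0)
J(u) = u² + 1/(2*u) (J(u) = (u² + 0*u) + 1/(u + u) = (u² + 0) + 1/(2*u) = u² + 1/(2*u))
J(24) - 1*1349 = (½ + 24³)/24 - 1*1349 = (½ + 13824)/24 - 1349 = (1/24)*(27649/2) - 1349 = 27649/48 - 1349 = -37103/48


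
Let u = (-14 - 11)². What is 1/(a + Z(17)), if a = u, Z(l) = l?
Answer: 1/642 ≈ 0.0015576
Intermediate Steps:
u = 625 (u = (-25)² = 625)
a = 625
1/(a + Z(17)) = 1/(625 + 17) = 1/642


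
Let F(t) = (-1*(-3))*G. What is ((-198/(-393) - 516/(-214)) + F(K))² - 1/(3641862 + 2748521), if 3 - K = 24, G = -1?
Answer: 9064440391934/1255558737128687 ≈ 0.0072194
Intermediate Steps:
K = -21 (K = 3 - 1*24 = 3 - 24 = -21)
F(t) = -3 (F(t) = -1*(-3)*(-1) = 3*(-1) = -3)
((-198/(-393) - 516/(-214)) + F(K))² - 1/(3641862 + 2748521) = ((-198/(-393) - 516/(-214)) - 3)² - 1/(3641862 + 2748521) = ((-198*(-1/393) - 516*(-1/214)) - 3)² - 1/6390383 = ((66/131 + 258/107) - 3)² - 1*1/6390383 = (40860/14017 - 3)² - 1/6390383 = (-1191/14017)² - 1/6390383 = 1418481/196476289 - 1/6390383 = 9064440391934/1255558737128687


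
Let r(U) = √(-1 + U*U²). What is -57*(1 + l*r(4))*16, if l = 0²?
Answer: -912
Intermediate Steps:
l = 0
r(U) = √(-1 + U³)
-57*(1 + l*r(4))*16 = -57*(1 + 0*√(-1 + 4³))*16 = -57*(1 + 0*√(-1 + 64))*16 = -57*(1 + 0*√63)*16 = -57*(1 + 0*(3*√7))*16 = -57*(1 + 0)*16 = -57*1*16 = -57*16 = -912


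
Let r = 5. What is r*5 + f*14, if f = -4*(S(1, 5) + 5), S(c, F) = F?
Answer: -535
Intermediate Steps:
f = -40 (f = -4*(5 + 5) = -4*10 = -40)
r*5 + f*14 = 5*5 - 40*14 = 25 - 560 = -535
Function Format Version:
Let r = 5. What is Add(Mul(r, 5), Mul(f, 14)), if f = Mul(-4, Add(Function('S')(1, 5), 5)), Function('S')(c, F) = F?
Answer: -535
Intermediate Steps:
f = -40 (f = Mul(-4, Add(5, 5)) = Mul(-4, 10) = -40)
Add(Mul(r, 5), Mul(f, 14)) = Add(Mul(5, 5), Mul(-40, 14)) = Add(25, -560) = -535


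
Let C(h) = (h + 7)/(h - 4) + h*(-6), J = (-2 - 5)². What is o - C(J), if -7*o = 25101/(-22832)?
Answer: 2106650921/7192080 ≈ 292.91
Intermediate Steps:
J = 49 (J = (-7)² = 49)
o = 25101/159824 (o = -25101/(7*(-22832)) = -25101*(-1)/(7*22832) = -⅐*(-25101/22832) = 25101/159824 ≈ 0.15705)
C(h) = -6*h + (7 + h)/(-4 + h) (C(h) = (7 + h)/(-4 + h) - 6*h = -6*h + (7 + h)/(-4 + h))
o - C(J) = 25101/159824 - (7 - 6*49² + 25*49)/(-4 + 49) = 25101/159824 - (7 - 6*2401 + 1225)/45 = 25101/159824 - (7 - 14406 + 1225)/45 = 25101/159824 - (-13174)/45 = 25101/159824 - 1*(-13174/45) = 25101/159824 + 13174/45 = 2106650921/7192080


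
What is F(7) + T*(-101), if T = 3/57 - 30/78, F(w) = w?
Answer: 10011/247 ≈ 40.530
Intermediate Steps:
T = -82/247 (T = 3*(1/57) - 30*1/78 = 1/19 - 5/13 = -82/247 ≈ -0.33198)
F(7) + T*(-101) = 7 - 82/247*(-101) = 7 + 8282/247 = 10011/247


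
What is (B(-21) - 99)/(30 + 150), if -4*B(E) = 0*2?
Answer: -11/20 ≈ -0.55000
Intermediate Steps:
B(E) = 0 (B(E) = -0*2 = -¼*0 = 0)
(B(-21) - 99)/(30 + 150) = (0 - 99)/(30 + 150) = -99/180 = -99*1/180 = -11/20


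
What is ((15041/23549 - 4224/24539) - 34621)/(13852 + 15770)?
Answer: -3334354991268/2852938813607 ≈ -1.1687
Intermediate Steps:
((15041/23549 - 4224/24539) - 34621)/(13852 + 15770) = ((15041*(1/23549) - 4224*1/24539) - 34621)/29622 = ((15041/23549 - 4224/24539) - 34621)*(1/29622) = (269620123/577868911 - 34621)*(1/29622) = -20006129947608/577868911*1/29622 = -3334354991268/2852938813607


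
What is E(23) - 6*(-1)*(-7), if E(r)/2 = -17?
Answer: -76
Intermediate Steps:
E(r) = -34 (E(r) = 2*(-17) = -34)
E(23) - 6*(-1)*(-7) = -34 - 6*(-1)*(-7) = -34 + 6*(-7) = -34 - 42 = -76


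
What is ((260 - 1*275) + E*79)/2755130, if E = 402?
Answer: 31743/2755130 ≈ 0.011521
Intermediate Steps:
((260 - 1*275) + E*79)/2755130 = ((260 - 1*275) + 402*79)/2755130 = ((260 - 275) + 31758)*(1/2755130) = (-15 + 31758)*(1/2755130) = 31743*(1/2755130) = 31743/2755130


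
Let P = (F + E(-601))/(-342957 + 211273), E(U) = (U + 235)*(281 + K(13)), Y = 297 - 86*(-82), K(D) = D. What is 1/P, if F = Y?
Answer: 131684/100255 ≈ 1.3135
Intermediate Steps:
Y = 7349 (Y = 297 + 7052 = 7349)
F = 7349
E(U) = 69090 + 294*U (E(U) = (U + 235)*(281 + 13) = (235 + U)*294 = 69090 + 294*U)
P = 100255/131684 (P = (7349 + (69090 + 294*(-601)))/(-342957 + 211273) = (7349 + (69090 - 176694))/(-131684) = (7349 - 107604)*(-1/131684) = -100255*(-1/131684) = 100255/131684 ≈ 0.76133)
1/P = 1/(100255/131684) = 131684/100255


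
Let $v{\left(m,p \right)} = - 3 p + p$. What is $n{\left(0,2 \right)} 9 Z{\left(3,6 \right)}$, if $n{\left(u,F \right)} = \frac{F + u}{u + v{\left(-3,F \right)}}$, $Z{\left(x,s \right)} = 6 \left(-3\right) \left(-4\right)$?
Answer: $-324$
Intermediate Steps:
$v{\left(m,p \right)} = - 2 p$
$Z{\left(x,s \right)} = 72$ ($Z{\left(x,s \right)} = \left(-18\right) \left(-4\right) = 72$)
$n{\left(u,F \right)} = \frac{F + u}{u - 2 F}$
$n{\left(0,2 \right)} 9 Z{\left(3,6 \right)} = \frac{2 + 0}{0 - 4} \cdot 9 \cdot 72 = \frac{1}{0 - 4} \cdot 2 \cdot 9 \cdot 72 = \frac{1}{-4} \cdot 2 \cdot 9 \cdot 72 = \left(- \frac{1}{4}\right) 2 \cdot 9 \cdot 72 = \left(- \frac{1}{2}\right) 9 \cdot 72 = \left(- \frac{9}{2}\right) 72 = -324$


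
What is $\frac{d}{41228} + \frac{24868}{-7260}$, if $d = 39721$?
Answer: $- \frac{16747351}{6802620} \approx -2.4619$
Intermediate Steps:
$\frac{d}{41228} + \frac{24868}{-7260} = \frac{39721}{41228} + \frac{24868}{-7260} = 39721 \cdot \frac{1}{41228} + 24868 \left(- \frac{1}{7260}\right) = \frac{3611}{3748} - \frac{6217}{1815} = - \frac{16747351}{6802620}$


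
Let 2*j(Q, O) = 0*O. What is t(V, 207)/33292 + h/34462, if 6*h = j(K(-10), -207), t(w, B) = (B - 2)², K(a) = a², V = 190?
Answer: 1025/812 ≈ 1.2623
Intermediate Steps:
j(Q, O) = 0 (j(Q, O) = (0*O)/2 = (½)*0 = 0)
t(w, B) = (-2 + B)²
h = 0 (h = (⅙)*0 = 0)
t(V, 207)/33292 + h/34462 = (-2 + 207)²/33292 + 0/34462 = 205²*(1/33292) + 0*(1/34462) = 42025*(1/33292) + 0 = 1025/812 + 0 = 1025/812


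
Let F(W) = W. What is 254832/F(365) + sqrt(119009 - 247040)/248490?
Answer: 254832/365 + I*sqrt(128031)/248490 ≈ 698.17 + 0.00144*I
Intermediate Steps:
254832/F(365) + sqrt(119009 - 247040)/248490 = 254832/365 + sqrt(119009 - 247040)/248490 = 254832*(1/365) + sqrt(-128031)*(1/248490) = 254832/365 + (I*sqrt(128031))*(1/248490) = 254832/365 + I*sqrt(128031)/248490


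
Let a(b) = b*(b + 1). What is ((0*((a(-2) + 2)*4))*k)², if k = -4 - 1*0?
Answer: 0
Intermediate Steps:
a(b) = b*(1 + b)
k = -4 (k = -4 + 0 = -4)
((0*((a(-2) + 2)*4))*k)² = ((0*((-2*(1 - 2) + 2)*4))*(-4))² = ((0*((-2*(-1) + 2)*4))*(-4))² = ((0*((2 + 2)*4))*(-4))² = ((0*(4*4))*(-4))² = ((0*16)*(-4))² = (0*(-4))² = 0² = 0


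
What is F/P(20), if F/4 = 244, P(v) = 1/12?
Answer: 11712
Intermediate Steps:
P(v) = 1/12
F = 976 (F = 4*244 = 976)
F/P(20) = 976/(1/12) = 976*12 = 11712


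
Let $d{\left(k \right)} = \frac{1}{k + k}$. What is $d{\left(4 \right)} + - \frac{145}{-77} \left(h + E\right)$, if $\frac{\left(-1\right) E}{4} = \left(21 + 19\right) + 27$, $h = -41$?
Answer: $- \frac{358363}{616} \approx -581.76$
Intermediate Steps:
$E = -268$ ($E = - 4 \left(\left(21 + 19\right) + 27\right) = - 4 \left(40 + 27\right) = \left(-4\right) 67 = -268$)
$d{\left(k \right)} = \frac{1}{2 k}$
$d{\left(4 \right)} + - \frac{145}{-77} \left(h + E\right) = \frac{1}{2 \cdot 4} + - \frac{145}{-77} \left(-41 - 268\right) = \frac{1}{2} \cdot \frac{1}{4} + \left(-145\right) \left(- \frac{1}{77}\right) \left(-309\right) = \frac{1}{8} + \frac{145}{77} \left(-309\right) = \frac{1}{8} - \frac{44805}{77} = - \frac{358363}{616}$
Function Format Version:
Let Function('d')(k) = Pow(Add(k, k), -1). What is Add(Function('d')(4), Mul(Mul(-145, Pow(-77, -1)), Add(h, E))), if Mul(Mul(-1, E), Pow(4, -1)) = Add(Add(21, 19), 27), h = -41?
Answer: Rational(-358363, 616) ≈ -581.76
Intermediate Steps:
E = -268 (E = Mul(-4, Add(Add(21, 19), 27)) = Mul(-4, Add(40, 27)) = Mul(-4, 67) = -268)
Function('d')(k) = Mul(Rational(1, 2), Pow(k, -1)) (Function('d')(k) = Pow(Mul(2, k), -1) = Mul(Rational(1, 2), Pow(k, -1)))
Add(Function('d')(4), Mul(Mul(-145, Pow(-77, -1)), Add(h, E))) = Add(Mul(Rational(1, 2), Pow(4, -1)), Mul(Mul(-145, Pow(-77, -1)), Add(-41, -268))) = Add(Mul(Rational(1, 2), Rational(1, 4)), Mul(Mul(-145, Rational(-1, 77)), -309)) = Add(Rational(1, 8), Mul(Rational(145, 77), -309)) = Add(Rational(1, 8), Rational(-44805, 77)) = Rational(-358363, 616)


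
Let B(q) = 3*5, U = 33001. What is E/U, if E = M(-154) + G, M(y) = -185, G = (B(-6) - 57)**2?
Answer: 1579/33001 ≈ 0.047847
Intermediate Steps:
B(q) = 15
G = 1764 (G = (15 - 57)**2 = (-42)**2 = 1764)
E = 1579 (E = -185 + 1764 = 1579)
E/U = 1579/33001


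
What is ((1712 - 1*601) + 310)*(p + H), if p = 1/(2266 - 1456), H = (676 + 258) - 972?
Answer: -43736959/810 ≈ -53996.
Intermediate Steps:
H = -38 (H = 934 - 972 = -38)
p = 1/810 ≈ 0.0012346
((1712 - 1*601) + 310)*(p + H) = ((1712 - 1*601) + 310)*(1/810 - 38) = ((1712 - 601) + 310)*(-30779/810) = (1111 + 310)*(-30779/810) = 1421*(-30779/810) = -43736959/810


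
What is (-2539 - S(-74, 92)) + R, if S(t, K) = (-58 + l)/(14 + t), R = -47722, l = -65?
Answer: -1005261/20 ≈ -50263.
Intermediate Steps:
S(t, K) = -123/(14 + t) (S(t, K) = (-58 - 65)/(14 + t) = -123/(14 + t))
(-2539 - S(-74, 92)) + R = (-2539 - (-123)/(14 - 74)) - 47722 = (-2539 - (-123)/(-60)) - 47722 = (-2539 - (-123)*(-1)/60) - 47722 = (-2539 - 1*41/20) - 47722 = (-2539 - 41/20) - 47722 = -50821/20 - 47722 = -1005261/20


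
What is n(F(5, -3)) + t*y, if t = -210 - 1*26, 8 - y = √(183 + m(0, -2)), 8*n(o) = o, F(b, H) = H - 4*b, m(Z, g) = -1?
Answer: -15127/8 + 236*√182 ≈ 1292.9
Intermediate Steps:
n(o) = o/8
y = 8 - √182 (y = 8 - √(183 - 1) = 8 - √182 ≈ -5.4907)
t = -236 (t = -210 - 26 = -236)
n(F(5, -3)) + t*y = (-3 - 4*5)/8 - 236*(8 - √182) = (-3 - 20)/8 + (-1888 + 236*√182) = (⅛)*(-23) + (-1888 + 236*√182) = -23/8 + (-1888 + 236*√182) = -15127/8 + 236*√182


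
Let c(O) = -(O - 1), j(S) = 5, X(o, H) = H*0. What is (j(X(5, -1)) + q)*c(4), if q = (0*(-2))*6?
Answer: -15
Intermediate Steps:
X(o, H) = 0
c(O) = 1 - O (c(O) = -(-1 + O) = 1 - O)
q = 0 (q = 0*6 = 0)
(j(X(5, -1)) + q)*c(4) = (5 + 0)*(1 - 1*4) = 5*(1 - 4) = 5*(-3) = -15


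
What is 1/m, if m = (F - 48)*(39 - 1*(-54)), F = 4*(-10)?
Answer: -1/8184 ≈ -0.00012219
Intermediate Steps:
F = -40
m = -8184 (m = (-40 - 48)*(39 - 1*(-54)) = -88*(39 + 54) = -88*93 = -8184)
1/m = 1/(-8184) = -1/8184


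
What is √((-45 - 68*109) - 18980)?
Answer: I*√26437 ≈ 162.59*I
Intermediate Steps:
√((-45 - 68*109) - 18980) = √((-45 - 7412) - 18980) = √(-7457 - 18980) = √(-26437) = I*√26437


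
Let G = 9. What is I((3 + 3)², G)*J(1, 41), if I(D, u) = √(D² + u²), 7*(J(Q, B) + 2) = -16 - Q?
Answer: -279*√17/7 ≈ -164.34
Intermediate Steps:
J(Q, B) = -30/7 - Q/7 (J(Q, B) = -2 + (-16 - Q)/7 = -2 + (-16/7 - Q/7) = -30/7 - Q/7)
I((3 + 3)², G)*J(1, 41) = √(((3 + 3)²)² + 9²)*(-30/7 - ⅐*1) = √((6²)² + 81)*(-30/7 - ⅐) = √(36² + 81)*(-31/7) = √(1296 + 81)*(-31/7) = √1377*(-31/7) = (9*√17)*(-31/7) = -279*√17/7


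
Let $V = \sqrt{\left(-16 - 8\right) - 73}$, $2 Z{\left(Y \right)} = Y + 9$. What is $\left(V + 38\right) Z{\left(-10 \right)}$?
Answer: $-19 - \frac{i \sqrt{97}}{2} \approx -19.0 - 4.9244 i$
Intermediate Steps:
$Z{\left(Y \right)} = \frac{9}{2} + \frac{Y}{2}$ ($Z{\left(Y \right)} = \frac{Y + 9}{2} = \frac{9 + Y}{2} = \frac{9}{2} + \frac{Y}{2}$)
$V = i \sqrt{97}$ ($V = \sqrt{-24 - 73} = \sqrt{-97} = i \sqrt{97} \approx 9.8489 i$)
$\left(V + 38\right) Z{\left(-10 \right)} = \left(i \sqrt{97} + 38\right) \left(\frac{9}{2} + \frac{1}{2} \left(-10\right)\right) = \left(38 + i \sqrt{97}\right) \left(\frac{9}{2} - 5\right) = \left(38 + i \sqrt{97}\right) \left(- \frac{1}{2}\right) = -19 - \frac{i \sqrt{97}}{2}$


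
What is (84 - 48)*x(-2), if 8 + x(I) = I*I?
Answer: -144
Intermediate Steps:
x(I) = -8 + I² (x(I) = -8 + I*I = -8 + I²)
(84 - 48)*x(-2) = (84 - 48)*(-8 + (-2)²) = 36*(-8 + 4) = 36*(-4) = -144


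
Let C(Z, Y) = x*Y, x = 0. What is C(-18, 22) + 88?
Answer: 88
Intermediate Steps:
C(Z, Y) = 0 (C(Z, Y) = 0*Y = 0)
C(-18, 22) + 88 = 0 + 88 = 88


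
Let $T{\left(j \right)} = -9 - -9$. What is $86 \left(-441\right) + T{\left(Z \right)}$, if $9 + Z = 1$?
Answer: $-37926$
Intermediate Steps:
$Z = -8$ ($Z = -9 + 1 = -8$)
$T{\left(j \right)} = 0$ ($T{\left(j \right)} = -9 + 9 = 0$)
$86 \left(-441\right) + T{\left(Z \right)} = 86 \left(-441\right) + 0 = -37926 + 0 = -37926$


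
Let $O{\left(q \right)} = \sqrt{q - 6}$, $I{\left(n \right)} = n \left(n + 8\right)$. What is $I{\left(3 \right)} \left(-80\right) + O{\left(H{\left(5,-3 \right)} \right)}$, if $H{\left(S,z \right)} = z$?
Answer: $-2640 + 3 i \approx -2640.0 + 3.0 i$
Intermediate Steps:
$I{\left(n \right)} = n \left(8 + n\right)$
$O{\left(q \right)} = \sqrt{-6 + q}$
$I{\left(3 \right)} \left(-80\right) + O{\left(H{\left(5,-3 \right)} \right)} = 3 \left(8 + 3\right) \left(-80\right) + \sqrt{-6 - 3} = 3 \cdot 11 \left(-80\right) + \sqrt{-9} = 33 \left(-80\right) + 3 i = -2640 + 3 i$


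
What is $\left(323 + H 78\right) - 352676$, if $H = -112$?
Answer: $-361089$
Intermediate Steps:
$\left(323 + H 78\right) - 352676 = \left(323 - 8736\right) - 352676 = -8413 - 352676 = -361089$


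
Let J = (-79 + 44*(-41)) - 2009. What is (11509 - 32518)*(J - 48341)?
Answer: 1097363097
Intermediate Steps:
J = -3892 (J = (-79 - 1804) - 2009 = -1883 - 2009 = -3892)
(11509 - 32518)*(J - 48341) = (11509 - 32518)*(-3892 - 48341) = -21009*(-52233) = 1097363097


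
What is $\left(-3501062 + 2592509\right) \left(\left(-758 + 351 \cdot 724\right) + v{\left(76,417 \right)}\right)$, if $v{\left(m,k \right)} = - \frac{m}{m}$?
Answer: $-230195530845$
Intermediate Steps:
$v{\left(m,k \right)} = -1$ ($v{\left(m,k \right)} = \left(-1\right) 1 = -1$)
$\left(-3501062 + 2592509\right) \left(\left(-758 + 351 \cdot 724\right) + v{\left(76,417 \right)}\right) = \left(-3501062 + 2592509\right) \left(\left(-758 + 351 \cdot 724\right) - 1\right) = - 908553 \left(\left(-758 + 254124\right) - 1\right) = - 908553 \left(253366 - 1\right) = \left(-908553\right) 253365 = -230195530845$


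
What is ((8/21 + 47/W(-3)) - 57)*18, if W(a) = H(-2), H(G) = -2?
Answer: -10095/7 ≈ -1442.1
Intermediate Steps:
W(a) = -2
((8/21 + 47/W(-3)) - 57)*18 = ((8/21 + 47/(-2)) - 57)*18 = ((8*(1/21) + 47*(-½)) - 57)*18 = ((8/21 - 47/2) - 57)*18 = (-971/42 - 57)*18 = -3365/42*18 = -10095/7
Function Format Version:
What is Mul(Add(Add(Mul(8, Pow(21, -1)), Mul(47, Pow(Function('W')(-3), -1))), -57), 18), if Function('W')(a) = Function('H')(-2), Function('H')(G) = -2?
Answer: Rational(-10095, 7) ≈ -1442.1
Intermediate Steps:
Function('W')(a) = -2
Mul(Add(Add(Mul(8, Pow(21, -1)), Mul(47, Pow(Function('W')(-3), -1))), -57), 18) = Mul(Add(Add(Mul(8, Pow(21, -1)), Mul(47, Pow(-2, -1))), -57), 18) = Mul(Add(Add(Mul(8, Rational(1, 21)), Mul(47, Rational(-1, 2))), -57), 18) = Mul(Add(Add(Rational(8, 21), Rational(-47, 2)), -57), 18) = Mul(Add(Rational(-971, 42), -57), 18) = Mul(Rational(-3365, 42), 18) = Rational(-10095, 7)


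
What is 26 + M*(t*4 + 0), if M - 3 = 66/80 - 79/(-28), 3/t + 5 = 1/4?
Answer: 6124/665 ≈ 9.2090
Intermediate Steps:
t = -12/19 (t = 3/(-5 + 1/4) = 3/(-19/4) = 3*(-4/19) = -12/19 ≈ -0.63158)
M = 1861/280 (M = 3 + (66/80 - 79/(-28)) = 3 + (66*(1/80) - 79*(-1/28)) = 3 + (33/40 + 79/28) = 3 + 1021/280 = 1861/280 ≈ 6.6464)
26 + M*(t*4 + 0) = 26 + 1861*(-12/19*4 + 0)/280 = 26 + 1861*(-48/19 + 0)/280 = 26 + (1861/280)*(-48/19) = 26 - 11166/665 = 6124/665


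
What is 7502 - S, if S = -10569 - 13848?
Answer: 31919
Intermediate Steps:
S = -24417
7502 - S = 7502 - 1*(-24417) = 7502 + 24417 = 31919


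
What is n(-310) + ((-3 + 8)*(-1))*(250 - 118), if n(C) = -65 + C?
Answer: -1035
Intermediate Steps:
n(-310) + ((-3 + 8)*(-1))*(250 - 118) = (-65 - 310) + ((-3 + 8)*(-1))*(250 - 118) = -375 + (5*(-1))*132 = -375 - 5*132 = -375 - 660 = -1035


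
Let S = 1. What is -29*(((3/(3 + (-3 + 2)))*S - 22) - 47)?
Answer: 3915/2 ≈ 1957.5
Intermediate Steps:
-29*(((3/(3 + (-3 + 2)))*S - 22) - 47) = -29*(((3/(3 + (-3 + 2)))*1 - 22) - 47) = -29*(((3/(3 - 1))*1 - 22) - 47) = -29*(((3/2)*1 - 22) - 47) = -29*((3/2 - 22) - 47) = -29*(-41/2 - 47) = -29*(-135/2) = 3915/2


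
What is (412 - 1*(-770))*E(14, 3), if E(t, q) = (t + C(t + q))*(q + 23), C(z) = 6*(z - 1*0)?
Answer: 3564912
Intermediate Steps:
C(z) = 6*z (C(z) = 6*(z + 0) = 6*z)
E(t, q) = (23 + q)*(6*q + 7*t) (E(t, q) = (t + 6*(t + q))*(q + 23) = (t + 6*(q + t))*(23 + q) = (t + (6*q + 6*t))*(23 + q) = (6*q + 7*t)*(23 + q) = (23 + q)*(6*q + 7*t))
(412 - 1*(-770))*E(14, 3) = (412 - 1*(-770))*(138*3 + 161*14 + 3*14 + 6*3*(3 + 14)) = (412 + 770)*(414 + 2254 + 42 + 6*3*17) = 1182*(414 + 2254 + 42 + 306) = 1182*3016 = 3564912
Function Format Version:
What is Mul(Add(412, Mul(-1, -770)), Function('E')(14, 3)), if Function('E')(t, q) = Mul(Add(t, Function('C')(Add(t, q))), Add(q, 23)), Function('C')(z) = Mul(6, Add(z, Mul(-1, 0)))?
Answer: 3564912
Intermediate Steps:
Function('C')(z) = Mul(6, z) (Function('C')(z) = Mul(6, Add(z, 0)) = Mul(6, z))
Function('E')(t, q) = Mul(Add(23, q), Add(Mul(6, q), Mul(7, t))) (Function('E')(t, q) = Mul(Add(t, Mul(6, Add(t, q))), Add(q, 23)) = Mul(Add(t, Mul(6, Add(q, t))), Add(23, q)) = Mul(Add(t, Add(Mul(6, q), Mul(6, t))), Add(23, q)) = Mul(Add(Mul(6, q), Mul(7, t)), Add(23, q)) = Mul(Add(23, q), Add(Mul(6, q), Mul(7, t))))
Mul(Add(412, Mul(-1, -770)), Function('E')(14, 3)) = Mul(Add(412, Mul(-1, -770)), Add(Mul(138, 3), Mul(161, 14), Mul(3, 14), Mul(6, 3, Add(3, 14)))) = Mul(Add(412, 770), Add(414, 2254, 42, Mul(6, 3, 17))) = Mul(1182, Add(414, 2254, 42, 306)) = Mul(1182, 3016) = 3564912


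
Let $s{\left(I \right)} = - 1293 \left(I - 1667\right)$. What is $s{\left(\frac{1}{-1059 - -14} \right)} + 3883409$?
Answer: $\frac{6310589093}{1045} \approx 6.0388 \cdot 10^{6}$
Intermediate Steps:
$s{\left(I \right)} = 2155431 - 1293 I$ ($s{\left(I \right)} = - 1293 \left(-1667 + I\right) = 2155431 - 1293 I$)
$s{\left(\frac{1}{-1059 - -14} \right)} + 3883409 = \left(2155431 - \frac{1293}{-1059 - -14}\right) + 3883409 = \left(2155431 - \frac{1293}{-1059 + 14}\right) + 3883409 = \left(2155431 - \frac{1293}{-1045}\right) + 3883409 = \left(2155431 - - \frac{1293}{1045}\right) + 3883409 = \left(2155431 + \frac{1293}{1045}\right) + 3883409 = \frac{2252426688}{1045} + 3883409 = \frac{6310589093}{1045}$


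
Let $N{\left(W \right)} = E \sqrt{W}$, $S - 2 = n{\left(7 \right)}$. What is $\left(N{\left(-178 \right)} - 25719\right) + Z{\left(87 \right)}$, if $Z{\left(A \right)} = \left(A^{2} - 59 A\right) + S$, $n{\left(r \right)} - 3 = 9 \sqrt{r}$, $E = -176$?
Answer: $-23278 + 9 \sqrt{7} - 176 i \sqrt{178} \approx -23254.0 - 2348.1 i$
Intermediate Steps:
$n{\left(r \right)} = 3 + 9 \sqrt{r}$
$S = 5 + 9 \sqrt{7}$ ($S = 2 + \left(3 + 9 \sqrt{7}\right) = 5 + 9 \sqrt{7} \approx 28.812$)
$N{\left(W \right)} = - 176 \sqrt{W}$
$Z{\left(A \right)} = 5 + A^{2} - 59 A + 9 \sqrt{7}$ ($Z{\left(A \right)} = \left(A^{2} - 59 A\right) + \left(5 + 9 \sqrt{7}\right) = 5 + A^{2} - 59 A + 9 \sqrt{7}$)
$\left(N{\left(-178 \right)} - 25719\right) + Z{\left(87 \right)} = \left(- 176 \sqrt{-178} - 25719\right) + \left(5 + 87^{2} - 5133 + 9 \sqrt{7}\right) = \left(- 176 i \sqrt{178} - 25719\right) + \left(5 + 7569 - 5133 + 9 \sqrt{7}\right) = \left(- 176 i \sqrt{178} - 25719\right) + \left(2441 + 9 \sqrt{7}\right) = \left(-25719 - 176 i \sqrt{178}\right) + \left(2441 + 9 \sqrt{7}\right) = -23278 + 9 \sqrt{7} - 176 i \sqrt{178}$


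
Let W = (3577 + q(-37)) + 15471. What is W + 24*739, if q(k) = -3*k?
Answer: 36895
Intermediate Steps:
W = 19159 (W = (3577 - 3*(-37)) + 15471 = (3577 + 111) + 15471 = 3688 + 15471 = 19159)
W + 24*739 = 19159 + 24*739 = 19159 + 17736 = 36895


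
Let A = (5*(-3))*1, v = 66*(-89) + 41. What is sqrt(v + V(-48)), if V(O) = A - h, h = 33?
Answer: I*sqrt(5881) ≈ 76.688*I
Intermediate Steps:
v = -5833 (v = -5874 + 41 = -5833)
A = -15 (A = -15*1 = -15)
V(O) = -48 (V(O) = -15 - 1*33 = -15 - 33 = -48)
sqrt(v + V(-48)) = sqrt(-5833 - 48) = sqrt(-5881) = I*sqrt(5881)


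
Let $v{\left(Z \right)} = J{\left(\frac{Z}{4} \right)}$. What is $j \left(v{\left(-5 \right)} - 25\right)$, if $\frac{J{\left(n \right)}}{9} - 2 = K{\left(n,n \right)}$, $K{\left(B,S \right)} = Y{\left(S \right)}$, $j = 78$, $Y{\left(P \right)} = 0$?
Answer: $-546$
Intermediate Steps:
$K{\left(B,S \right)} = 0$
$J{\left(n \right)} = 18$ ($J{\left(n \right)} = 18 + 9 \cdot 0 = 18 + 0 = 18$)
$v{\left(Z \right)} = 18$
$j \left(v{\left(-5 \right)} - 25\right) = 78 \left(18 - 25\right) = 78 \left(-7\right) = -546$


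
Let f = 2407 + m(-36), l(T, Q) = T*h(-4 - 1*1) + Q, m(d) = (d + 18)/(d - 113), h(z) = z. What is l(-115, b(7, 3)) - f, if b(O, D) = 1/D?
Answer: -818809/447 ≈ -1831.8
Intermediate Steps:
m(d) = (18 + d)/(-113 + d)
l(T, Q) = Q - 5*T (l(T, Q) = T*(-4 - 1*1) + Q = T*(-4 - 1) + Q = T*(-5) + Q = -5*T + Q = Q - 5*T)
f = 358661/149 (f = 2407 + (18 - 36)/(-113 - 36) = 2407 - 18/(-149) = 2407 - 1/149*(-18) = 2407 + 18/149 = 358661/149 ≈ 2407.1)
l(-115, b(7, 3)) - f = (1/3 - 5*(-115)) - 1*358661/149 = (⅓ + 575) - 358661/149 = 1726/3 - 358661/149 = -818809/447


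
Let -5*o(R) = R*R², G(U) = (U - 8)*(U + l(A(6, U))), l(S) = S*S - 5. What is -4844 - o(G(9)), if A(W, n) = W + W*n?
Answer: 46811668644/5 ≈ 9.3623e+9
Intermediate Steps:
l(S) = -5 + S² (l(S) = S² - 5 = -5 + S²)
G(U) = (-8 + U)*(-5 + U + (6 + 6*U)²) (G(U) = (U - 8)*(U + (-5 + (6*(1 + U))²)) = (-8 + U)*(U + (-5 + (6 + 6*U)²)) = (-8 + U)*(-5 + U + (6 + 6*U)²))
o(R) = -R³/5 (o(R) = -R*R²/5 = -R³/5)
-4844 - o(G(9)) = -4844 - (-1)*(-248 - 553*9 - 215*9² + 36*9³)³/5 = -4844 - (-1)*(-248 - 4977 - 215*81 + 36*729)³/5 = -4844 - (-1)*(-248 - 4977 - 17415 + 26244)³/5 = -4844 - (-1)*3604³/5 = -4844 - (-1)*46811692864/5 = -4844 - 1*(-46811692864/5) = -4844 + 46811692864/5 = 46811668644/5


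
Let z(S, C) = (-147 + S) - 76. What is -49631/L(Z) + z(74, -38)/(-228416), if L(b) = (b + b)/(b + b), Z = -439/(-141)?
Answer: -11336514347/228416 ≈ -49631.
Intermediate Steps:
z(S, C) = -223 + S
Z = 439/141 (Z = -439*(-1/141) = 439/141 ≈ 3.1135)
L(b) = 1 (L(b) = (2*b)/((2*b)) = (2*b)*(1/(2*b)) = 1)
-49631/L(Z) + z(74, -38)/(-228416) = -49631/1 + (-223 + 74)/(-228416) = -49631*1 - 149*(-1/228416) = -49631 + 149/228416 = -11336514347/228416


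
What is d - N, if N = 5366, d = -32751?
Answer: -38117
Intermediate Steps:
d - N = -32751 - 1*5366 = -32751 - 5366 = -38117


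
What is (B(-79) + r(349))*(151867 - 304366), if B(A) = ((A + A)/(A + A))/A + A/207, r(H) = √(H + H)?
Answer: 327771184/5451 - 152499*√698 ≈ -3.9688e+6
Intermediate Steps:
r(H) = √2*√H (r(H) = √(2*H) = √2*√H)
B(A) = 1/A + A/207 (B(A) = ((2*A)/((2*A)))/A + A*(1/207) = ((2*A)*(1/(2*A)))/A + A/207 = 1/A + A/207)
(B(-79) + r(349))*(151867 - 304366) = ((1/(-79) + (1/207)*(-79)) + √2*√349)*(151867 - 304366) = ((-1/79 - 79/207) + √698)*(-152499) = (-6448/16353 + √698)*(-152499) = 327771184/5451 - 152499*√698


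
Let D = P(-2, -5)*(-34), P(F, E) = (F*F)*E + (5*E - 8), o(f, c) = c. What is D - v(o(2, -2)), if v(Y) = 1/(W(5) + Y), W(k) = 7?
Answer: 9009/5 ≈ 1801.8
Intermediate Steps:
P(F, E) = -8 + 5*E + E*F² (P(F, E) = F²*E + (-8 + 5*E) = E*F² + (-8 + 5*E) = -8 + 5*E + E*F²)
v(Y) = 1/(7 + Y)
D = 1802 (D = (-8 + 5*(-5) - 5*(-2)²)*(-34) = (-8 - 25 - 5*4)*(-34) = (-8 - 25 - 20)*(-34) = -53*(-34) = 1802)
D - v(o(2, -2)) = 1802 - 1/(7 - 2) = 1802 - 1/5 = 1802 - 1*⅕ = 1802 - ⅕ = 9009/5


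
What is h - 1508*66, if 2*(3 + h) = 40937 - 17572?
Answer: -175697/2 ≈ -87849.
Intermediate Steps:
h = 23359/2 (h = -3 + (40937 - 17572)/2 = -3 + (½)*23365 = -3 + 23365/2 = 23359/2 ≈ 11680.)
h - 1508*66 = 23359/2 - 1508*66 = 23359/2 - 99528 = -175697/2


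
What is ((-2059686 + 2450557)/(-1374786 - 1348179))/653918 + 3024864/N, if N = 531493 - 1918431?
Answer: -384718625525938477/176398286780530290 ≈ -2.1810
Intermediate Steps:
N = -1386938
((-2059686 + 2450557)/(-1374786 - 1348179))/653918 + 3024864/N = ((-2059686 + 2450557)/(-1374786 - 1348179))/653918 + 3024864/(-1386938) = (390871/(-2722965))*(1/653918) + 3024864*(-1/1386938) = (390871*(-1/2722965))*(1/653918) - 1512432/693469 = -390871/2722965*1/653918 - 1512432/693469 = -390871/1780595826870 - 1512432/693469 = -384718625525938477/176398286780530290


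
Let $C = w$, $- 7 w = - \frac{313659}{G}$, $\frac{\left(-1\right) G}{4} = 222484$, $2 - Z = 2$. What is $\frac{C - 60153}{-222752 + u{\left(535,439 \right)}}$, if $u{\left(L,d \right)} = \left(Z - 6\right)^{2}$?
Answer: $\frac{374726555115}{1387420903232} \approx 0.27009$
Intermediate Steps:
$Z = 0$ ($Z = 2 - 2 = 0$)
$G = -889936$ ($G = \left(-4\right) 222484 = -889936$)
$u{\left(L,d \right)} = 36$ ($u{\left(L,d \right)} = \left(0 - 6\right)^{2} = \left(-6\right)^{2} = 36$)
$w = - \frac{313659}{6229552}$ ($w = - \frac{\left(-313659\right) \frac{1}{-889936}}{7} = - \frac{\left(-313659\right) \left(- \frac{1}{889936}\right)}{7} = \left(- \frac{1}{7}\right) \frac{313659}{889936} = - \frac{313659}{6229552} \approx -0.05035$)
$C = - \frac{313659}{6229552} \approx -0.05035$
$\frac{C - 60153}{-222752 + u{\left(535,439 \right)}} = \frac{- \frac{313659}{6229552} - 60153}{-222752 + 36} = - \frac{374726555115}{6229552 \left(-222716\right)} = \left(- \frac{374726555115}{6229552}\right) \left(- \frac{1}{222716}\right) = \frac{374726555115}{1387420903232}$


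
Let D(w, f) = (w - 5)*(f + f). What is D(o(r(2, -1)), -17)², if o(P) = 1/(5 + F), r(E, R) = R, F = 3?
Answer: 439569/16 ≈ 27473.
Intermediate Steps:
o(P) = ⅛ (o(P) = 1/(5 + 3) = 1/8 = ⅛)
D(w, f) = 2*f*(-5 + w) (D(w, f) = (-5 + w)*(2*f) = 2*f*(-5 + w))
D(o(r(2, -1)), -17)² = (2*(-17)*(-5 + ⅛))² = (2*(-17)*(-39/8))² = (663/4)² = 439569/16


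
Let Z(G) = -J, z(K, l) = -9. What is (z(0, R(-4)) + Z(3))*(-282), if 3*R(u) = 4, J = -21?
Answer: -3384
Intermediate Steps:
R(u) = 4/3 (R(u) = (⅓)*4 = 4/3)
Z(G) = 21 (Z(G) = -1*(-21) = 21)
(z(0, R(-4)) + Z(3))*(-282) = (-9 + 21)*(-282) = 12*(-282) = -3384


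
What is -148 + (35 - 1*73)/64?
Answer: -4755/32 ≈ -148.59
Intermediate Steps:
-148 + (35 - 1*73)/64 = -148 + (35 - 73)*(1/64) = -148 - 38*1/64 = -148 - 19/32 = -4755/32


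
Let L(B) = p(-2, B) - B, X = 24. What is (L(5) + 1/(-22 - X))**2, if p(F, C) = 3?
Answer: 8649/2116 ≈ 4.0874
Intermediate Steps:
L(B) = 3 - B
(L(5) + 1/(-22 - X))**2 = ((3 - 1*5) + 1/(-22 - 1*24))**2 = ((3 - 5) + 1/(-22 - 24))**2 = (-2 + 1/(-46))**2 = (-2 - 1/46)**2 = (-93/46)**2 = 8649/2116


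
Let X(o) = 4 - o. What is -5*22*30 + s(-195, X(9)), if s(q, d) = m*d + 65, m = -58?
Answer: -2945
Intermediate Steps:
s(q, d) = 65 - 58*d (s(q, d) = -58*d + 65 = 65 - 58*d)
-5*22*30 + s(-195, X(9)) = -5*22*30 + (65 - 58*(4 - 1*9)) = -110*30 + (65 - 58*(4 - 9)) = -3300 + (65 - 58*(-5)) = -3300 + (65 + 290) = -3300 + 355 = -2945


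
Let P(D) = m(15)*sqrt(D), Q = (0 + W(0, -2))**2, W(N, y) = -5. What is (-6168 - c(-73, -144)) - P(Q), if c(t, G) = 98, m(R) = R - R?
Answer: -6266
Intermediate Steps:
m(R) = 0
Q = 25 (Q = (0 - 5)**2 = (-5)**2 = 25)
P(D) = 0 (P(D) = 0*sqrt(D) = 0)
(-6168 - c(-73, -144)) - P(Q) = (-6168 - 1*98) - 1*0 = (-6168 - 98) + 0 = -6266 + 0 = -6266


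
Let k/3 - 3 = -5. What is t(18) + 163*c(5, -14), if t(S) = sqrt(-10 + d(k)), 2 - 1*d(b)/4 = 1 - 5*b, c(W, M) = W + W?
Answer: 1630 + 3*I*sqrt(14) ≈ 1630.0 + 11.225*I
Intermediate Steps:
k = -6 (k = 9 + 3*(-5) = 9 - 15 = -6)
c(W, M) = 2*W
d(b) = 4 + 20*b (d(b) = 8 - 4*(1 - 5*b) = 8 + (-4 + 20*b) = 4 + 20*b)
t(S) = 3*I*sqrt(14) (t(S) = sqrt(-10 + (4 + 20*(-6))) = sqrt(-10 + (4 - 120)) = sqrt(-10 - 116) = sqrt(-126) = 3*I*sqrt(14))
t(18) + 163*c(5, -14) = 3*I*sqrt(14) + 163*(2*5) = 3*I*sqrt(14) + 163*10 = 3*I*sqrt(14) + 1630 = 1630 + 3*I*sqrt(14)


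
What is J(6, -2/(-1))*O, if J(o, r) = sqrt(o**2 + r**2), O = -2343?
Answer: -4686*sqrt(10) ≈ -14818.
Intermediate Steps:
J(6, -2/(-1))*O = sqrt(6**2 + (-2/(-1))**2)*(-2343) = sqrt(36 + (-2*(-1))**2)*(-2343) = sqrt(36 + 2**2)*(-2343) = sqrt(36 + 4)*(-2343) = sqrt(40)*(-2343) = (2*sqrt(10))*(-2343) = -4686*sqrt(10)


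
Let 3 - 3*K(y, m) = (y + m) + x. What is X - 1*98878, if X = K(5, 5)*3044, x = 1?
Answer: -320986/3 ≈ -1.0700e+5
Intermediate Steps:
K(y, m) = ⅔ - m/3 - y/3 (K(y, m) = 1 - ((y + m) + 1)/3 = 1 - ((m + y) + 1)/3 = 1 - (1 + m + y)/3 = 1 + (-⅓ - m/3 - y/3) = ⅔ - m/3 - y/3)
X = -24352/3 (X = (⅔ - ⅓*5 - ⅓*5)*3044 = (⅔ - 5/3 - 5/3)*3044 = -8/3*3044 = -24352/3 ≈ -8117.3)
X - 1*98878 = -24352/3 - 1*98878 = -24352/3 - 98878 = -320986/3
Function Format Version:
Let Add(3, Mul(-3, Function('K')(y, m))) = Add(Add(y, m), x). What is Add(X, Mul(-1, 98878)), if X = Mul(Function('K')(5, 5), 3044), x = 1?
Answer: Rational(-320986, 3) ≈ -1.0700e+5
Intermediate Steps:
Function('K')(y, m) = Add(Rational(2, 3), Mul(Rational(-1, 3), m), Mul(Rational(-1, 3), y)) (Function('K')(y, m) = Add(1, Mul(Rational(-1, 3), Add(Add(y, m), 1))) = Add(1, Mul(Rational(-1, 3), Add(Add(m, y), 1))) = Add(1, Mul(Rational(-1, 3), Add(1, m, y))) = Add(1, Add(Rational(-1, 3), Mul(Rational(-1, 3), m), Mul(Rational(-1, 3), y))) = Add(Rational(2, 3), Mul(Rational(-1, 3), m), Mul(Rational(-1, 3), y)))
X = Rational(-24352, 3) (X = Mul(Add(Rational(2, 3), Mul(Rational(-1, 3), 5), Mul(Rational(-1, 3), 5)), 3044) = Mul(Add(Rational(2, 3), Rational(-5, 3), Rational(-5, 3)), 3044) = Mul(Rational(-8, 3), 3044) = Rational(-24352, 3) ≈ -8117.3)
Add(X, Mul(-1, 98878)) = Add(Rational(-24352, 3), Mul(-1, 98878)) = Add(Rational(-24352, 3), -98878) = Rational(-320986, 3)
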